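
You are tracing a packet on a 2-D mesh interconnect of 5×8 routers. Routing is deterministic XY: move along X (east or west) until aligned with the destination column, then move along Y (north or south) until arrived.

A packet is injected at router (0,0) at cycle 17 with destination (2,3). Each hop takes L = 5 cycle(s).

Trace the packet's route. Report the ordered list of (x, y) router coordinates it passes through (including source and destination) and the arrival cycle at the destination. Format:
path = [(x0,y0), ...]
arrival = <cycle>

path = [(0,0), (1,0), (2,0), (2,1), (2,2), (2,3)]
arrival = 42

hop 0: (0,0) @ cyc 17
hop 1: (1,0) @ cyc 22  [E]
hop 2: (2,0) @ cyc 27  [E]
hop 3: (2,1) @ cyc 32  [N]
hop 4: (2,2) @ cyc 37  [N]
hop 5: (2,3) @ cyc 42  [N]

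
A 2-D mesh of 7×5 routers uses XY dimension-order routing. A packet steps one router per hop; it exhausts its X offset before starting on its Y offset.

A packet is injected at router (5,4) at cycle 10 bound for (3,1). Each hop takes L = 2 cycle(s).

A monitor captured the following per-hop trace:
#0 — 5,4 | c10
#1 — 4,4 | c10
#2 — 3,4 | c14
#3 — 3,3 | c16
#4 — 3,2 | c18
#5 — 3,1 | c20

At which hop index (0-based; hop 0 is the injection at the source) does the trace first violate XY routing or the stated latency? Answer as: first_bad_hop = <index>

first_bad_hop = 1

hop 1: step (-1,+0), +0 cyc — BAD: Δcyc=0≠L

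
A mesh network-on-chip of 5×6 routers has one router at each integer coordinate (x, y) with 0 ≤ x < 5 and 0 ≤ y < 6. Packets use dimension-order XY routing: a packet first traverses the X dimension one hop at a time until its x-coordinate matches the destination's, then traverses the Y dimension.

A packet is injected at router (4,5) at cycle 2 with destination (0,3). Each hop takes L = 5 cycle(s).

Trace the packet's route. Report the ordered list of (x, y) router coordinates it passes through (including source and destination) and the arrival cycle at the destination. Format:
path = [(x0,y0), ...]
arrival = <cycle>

t=2: at (4,5)
t=7: at (3,5) after W
t=12: at (2,5) after W
t=17: at (1,5) after W
t=22: at (0,5) after W
t=27: at (0,4) after S
t=32: at (0,3) after S

path = [(4,5), (3,5), (2,5), (1,5), (0,5), (0,4), (0,3)]
arrival = 32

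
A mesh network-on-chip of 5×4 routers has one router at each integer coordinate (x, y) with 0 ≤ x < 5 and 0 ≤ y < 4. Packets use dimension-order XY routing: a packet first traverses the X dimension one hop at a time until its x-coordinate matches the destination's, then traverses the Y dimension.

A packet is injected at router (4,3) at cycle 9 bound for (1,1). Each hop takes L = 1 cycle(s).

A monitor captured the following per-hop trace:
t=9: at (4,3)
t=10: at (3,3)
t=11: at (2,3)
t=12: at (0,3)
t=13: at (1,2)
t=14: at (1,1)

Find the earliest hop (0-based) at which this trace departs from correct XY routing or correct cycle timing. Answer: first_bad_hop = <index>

[1] (-1,+0) / 1c ⇒ ok
[2] (-1,+0) / 1c ⇒ ok
[3] (-2,+0) / 1c ⇒ BAD: non-unit step

first_bad_hop = 3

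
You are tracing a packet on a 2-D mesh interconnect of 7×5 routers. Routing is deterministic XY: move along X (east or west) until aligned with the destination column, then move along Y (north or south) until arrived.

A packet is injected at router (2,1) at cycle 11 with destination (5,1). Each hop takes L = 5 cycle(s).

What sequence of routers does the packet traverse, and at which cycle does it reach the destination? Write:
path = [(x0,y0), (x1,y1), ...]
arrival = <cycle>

path = [(2,1), (3,1), (4,1), (5,1)]
arrival = 26

[0] x=2 y=1 t=11
[1] x=3 y=1 t=16 →E
[2] x=4 y=1 t=21 →E
[3] x=5 y=1 t=26 →E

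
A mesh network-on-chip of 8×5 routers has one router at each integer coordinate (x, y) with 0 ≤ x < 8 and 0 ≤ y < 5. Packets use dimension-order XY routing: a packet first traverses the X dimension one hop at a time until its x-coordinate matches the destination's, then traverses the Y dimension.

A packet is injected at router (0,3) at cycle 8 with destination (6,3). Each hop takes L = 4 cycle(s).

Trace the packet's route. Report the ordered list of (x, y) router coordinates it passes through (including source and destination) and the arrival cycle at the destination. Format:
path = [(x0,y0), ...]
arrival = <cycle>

path = [(0,3), (1,3), (2,3), (3,3), (4,3), (5,3), (6,3)]
arrival = 32

hop 0: (0,3) @ cyc 8
hop 1: (1,3) @ cyc 12  [E]
hop 2: (2,3) @ cyc 16  [E]
hop 3: (3,3) @ cyc 20  [E]
hop 4: (4,3) @ cyc 24  [E]
hop 5: (5,3) @ cyc 28  [E]
hop 6: (6,3) @ cyc 32  [E]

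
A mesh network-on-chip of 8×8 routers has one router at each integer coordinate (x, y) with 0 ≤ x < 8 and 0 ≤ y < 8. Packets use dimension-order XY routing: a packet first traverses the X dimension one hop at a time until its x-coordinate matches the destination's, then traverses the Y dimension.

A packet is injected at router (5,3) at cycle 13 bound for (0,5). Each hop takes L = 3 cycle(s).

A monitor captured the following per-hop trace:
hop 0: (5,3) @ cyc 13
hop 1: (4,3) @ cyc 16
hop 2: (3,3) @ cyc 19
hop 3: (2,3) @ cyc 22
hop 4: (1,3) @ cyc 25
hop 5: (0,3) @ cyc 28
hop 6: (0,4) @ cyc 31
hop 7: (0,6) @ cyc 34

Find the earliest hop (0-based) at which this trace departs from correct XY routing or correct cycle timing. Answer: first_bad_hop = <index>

first_bad_hop = 7

[1] (-1,+0) / 3c ⇒ ok
[2] (-1,+0) / 3c ⇒ ok
[3] (-1,+0) / 3c ⇒ ok
[4] (-1,+0) / 3c ⇒ ok
[5] (-1,+0) / 3c ⇒ ok
[6] (+0,+1) / 3c ⇒ ok
[7] (+0,+2) / 3c ⇒ BAD: non-unit step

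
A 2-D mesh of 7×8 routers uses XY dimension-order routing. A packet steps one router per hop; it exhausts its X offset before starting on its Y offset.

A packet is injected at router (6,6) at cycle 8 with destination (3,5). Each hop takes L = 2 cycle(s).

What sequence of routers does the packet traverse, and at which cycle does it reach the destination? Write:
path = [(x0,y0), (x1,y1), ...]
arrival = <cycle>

path = [(6,6), (5,6), (4,6), (3,6), (3,5)]
arrival = 16

hop 0: (6,6) @ cyc 8
hop 1: (5,6) @ cyc 10  [W]
hop 2: (4,6) @ cyc 12  [W]
hop 3: (3,6) @ cyc 14  [W]
hop 4: (3,5) @ cyc 16  [S]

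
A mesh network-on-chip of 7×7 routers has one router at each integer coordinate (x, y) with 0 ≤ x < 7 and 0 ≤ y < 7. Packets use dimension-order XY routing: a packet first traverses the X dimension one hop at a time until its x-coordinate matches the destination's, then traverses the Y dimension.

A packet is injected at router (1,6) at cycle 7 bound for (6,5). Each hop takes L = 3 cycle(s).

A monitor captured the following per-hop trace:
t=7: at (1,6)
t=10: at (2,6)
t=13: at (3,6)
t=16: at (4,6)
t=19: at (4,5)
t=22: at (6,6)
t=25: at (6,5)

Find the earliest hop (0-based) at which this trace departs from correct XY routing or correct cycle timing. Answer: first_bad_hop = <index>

hop 1: step (+1,+0), +3 cyc — ok
hop 2: step (+1,+0), +3 cyc — ok
hop 3: step (+1,+0), +3 cyc — ok
hop 4: step (+0,-1), +3 cyc — BAD: Y-move but x=4≠6

first_bad_hop = 4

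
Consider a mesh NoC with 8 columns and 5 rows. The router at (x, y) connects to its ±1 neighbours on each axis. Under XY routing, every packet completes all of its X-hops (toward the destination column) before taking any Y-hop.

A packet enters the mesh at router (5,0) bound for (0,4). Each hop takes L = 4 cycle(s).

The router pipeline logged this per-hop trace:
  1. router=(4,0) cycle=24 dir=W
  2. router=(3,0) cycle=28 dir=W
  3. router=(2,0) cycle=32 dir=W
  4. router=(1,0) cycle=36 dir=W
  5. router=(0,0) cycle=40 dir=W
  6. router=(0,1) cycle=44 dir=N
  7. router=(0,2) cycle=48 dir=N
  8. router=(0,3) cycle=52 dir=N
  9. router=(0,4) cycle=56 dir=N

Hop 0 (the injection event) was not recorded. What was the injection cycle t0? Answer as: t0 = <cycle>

t0 = 20

Hop 1 reached at cycle 24; hop k is at t0 + k·L.
Therefore t0 = 24 − L = 20.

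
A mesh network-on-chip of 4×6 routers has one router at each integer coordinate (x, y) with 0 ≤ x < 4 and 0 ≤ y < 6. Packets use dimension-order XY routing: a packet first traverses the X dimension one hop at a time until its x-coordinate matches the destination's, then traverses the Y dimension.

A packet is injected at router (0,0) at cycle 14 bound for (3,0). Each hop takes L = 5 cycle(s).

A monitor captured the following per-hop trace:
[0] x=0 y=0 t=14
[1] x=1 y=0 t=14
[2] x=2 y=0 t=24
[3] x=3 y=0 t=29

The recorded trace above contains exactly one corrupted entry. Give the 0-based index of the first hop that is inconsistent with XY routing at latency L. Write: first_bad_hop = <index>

[1] (+1,+0) / 0c ⇒ BAD: Δcyc=0≠L

first_bad_hop = 1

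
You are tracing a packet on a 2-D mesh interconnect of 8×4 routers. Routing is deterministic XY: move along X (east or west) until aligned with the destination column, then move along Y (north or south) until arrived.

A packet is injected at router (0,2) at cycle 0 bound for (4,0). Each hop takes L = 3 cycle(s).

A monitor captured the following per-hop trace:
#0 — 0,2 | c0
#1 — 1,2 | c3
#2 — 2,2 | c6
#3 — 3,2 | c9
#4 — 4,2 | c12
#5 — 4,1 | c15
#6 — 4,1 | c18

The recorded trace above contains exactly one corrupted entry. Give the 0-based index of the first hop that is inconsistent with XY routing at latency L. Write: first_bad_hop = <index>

check 1→ d=(1,0) cyc+3: ok
check 2→ d=(1,0) cyc+3: ok
check 3→ d=(1,0) cyc+3: ok
check 4→ d=(1,0) cyc+3: ok
check 5→ d=(0,-1) cyc+3: ok
check 6→ d=(0,0) cyc+3: BAD: non-unit step

first_bad_hop = 6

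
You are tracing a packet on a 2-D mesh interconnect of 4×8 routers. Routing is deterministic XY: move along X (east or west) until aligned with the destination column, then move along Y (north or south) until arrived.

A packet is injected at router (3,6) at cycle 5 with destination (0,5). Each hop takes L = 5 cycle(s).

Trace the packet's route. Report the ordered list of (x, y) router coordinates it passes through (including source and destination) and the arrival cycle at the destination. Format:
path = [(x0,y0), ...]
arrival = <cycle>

[0] x=3 y=6 t=5
[1] x=2 y=6 t=10 →W
[2] x=1 y=6 t=15 →W
[3] x=0 y=6 t=20 →W
[4] x=0 y=5 t=25 →S

path = [(3,6), (2,6), (1,6), (0,6), (0,5)]
arrival = 25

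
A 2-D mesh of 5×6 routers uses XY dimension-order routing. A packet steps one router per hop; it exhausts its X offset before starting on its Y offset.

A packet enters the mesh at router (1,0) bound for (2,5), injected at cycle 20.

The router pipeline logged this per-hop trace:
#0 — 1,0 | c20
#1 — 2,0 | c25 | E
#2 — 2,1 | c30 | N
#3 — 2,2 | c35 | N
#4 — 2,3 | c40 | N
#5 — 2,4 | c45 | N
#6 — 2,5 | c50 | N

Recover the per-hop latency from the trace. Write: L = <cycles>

From hop 0 (20) to hop 1 (25): +5 cycles.
That increment is L by definition: L = 5.

L = 5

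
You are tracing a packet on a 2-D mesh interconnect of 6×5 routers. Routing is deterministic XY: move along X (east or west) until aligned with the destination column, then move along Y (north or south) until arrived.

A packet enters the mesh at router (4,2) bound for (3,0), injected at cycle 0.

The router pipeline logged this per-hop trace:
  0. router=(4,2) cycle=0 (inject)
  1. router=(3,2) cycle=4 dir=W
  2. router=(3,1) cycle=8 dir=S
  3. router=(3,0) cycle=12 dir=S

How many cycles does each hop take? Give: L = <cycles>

L = 4

Δcyc across hop 0→1: 4 − 0 = 4.
One hop costs L cycles, so L = 4.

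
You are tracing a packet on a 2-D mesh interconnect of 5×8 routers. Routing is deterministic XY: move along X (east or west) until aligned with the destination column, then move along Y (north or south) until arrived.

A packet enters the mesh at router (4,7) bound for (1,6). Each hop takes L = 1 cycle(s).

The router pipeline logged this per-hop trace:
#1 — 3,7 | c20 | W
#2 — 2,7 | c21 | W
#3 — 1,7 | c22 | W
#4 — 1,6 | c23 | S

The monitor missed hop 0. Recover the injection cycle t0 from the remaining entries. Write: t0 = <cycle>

t0 = 19

At hop 1 the cycle is 20; in general cyc_k = t0 + kL.
Therefore t0 = 20 − L = 19.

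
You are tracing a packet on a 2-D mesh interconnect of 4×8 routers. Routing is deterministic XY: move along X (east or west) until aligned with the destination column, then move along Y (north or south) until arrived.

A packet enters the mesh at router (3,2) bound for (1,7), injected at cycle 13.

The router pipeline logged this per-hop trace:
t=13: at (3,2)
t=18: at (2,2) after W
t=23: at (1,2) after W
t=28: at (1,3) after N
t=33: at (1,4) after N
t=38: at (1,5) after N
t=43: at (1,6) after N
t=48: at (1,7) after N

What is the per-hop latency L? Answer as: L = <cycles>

From hop 0 (13) to hop 1 (18): +5 cycles.
Each hop adds L, hence L = 5.

L = 5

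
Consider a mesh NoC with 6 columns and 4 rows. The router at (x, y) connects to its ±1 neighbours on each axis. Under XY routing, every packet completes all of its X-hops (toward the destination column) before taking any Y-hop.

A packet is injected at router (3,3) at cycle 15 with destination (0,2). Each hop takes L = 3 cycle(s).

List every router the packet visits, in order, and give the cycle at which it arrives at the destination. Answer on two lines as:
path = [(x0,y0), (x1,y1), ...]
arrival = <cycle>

path = [(3,3), (2,3), (1,3), (0,3), (0,2)]
arrival = 27

  0. router=(3,3) cycle=15 (inject)
  1. router=(2,3) cycle=18 dir=W
  2. router=(1,3) cycle=21 dir=W
  3. router=(0,3) cycle=24 dir=W
  4. router=(0,2) cycle=27 dir=S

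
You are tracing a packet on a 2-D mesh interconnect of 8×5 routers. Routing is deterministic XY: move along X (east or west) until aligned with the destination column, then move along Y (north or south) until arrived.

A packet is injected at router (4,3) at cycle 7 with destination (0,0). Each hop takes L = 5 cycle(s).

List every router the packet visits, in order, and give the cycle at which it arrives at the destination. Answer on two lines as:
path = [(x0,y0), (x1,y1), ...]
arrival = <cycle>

src (4,3)  cyc=7
W→(3,3)  cyc=12
W→(2,3)  cyc=17
W→(1,3)  cyc=22
W→(0,3)  cyc=27
S→(0,2)  cyc=32
S→(0,1)  cyc=37
S→(0,0)  cyc=42

path = [(4,3), (3,3), (2,3), (1,3), (0,3), (0,2), (0,1), (0,0)]
arrival = 42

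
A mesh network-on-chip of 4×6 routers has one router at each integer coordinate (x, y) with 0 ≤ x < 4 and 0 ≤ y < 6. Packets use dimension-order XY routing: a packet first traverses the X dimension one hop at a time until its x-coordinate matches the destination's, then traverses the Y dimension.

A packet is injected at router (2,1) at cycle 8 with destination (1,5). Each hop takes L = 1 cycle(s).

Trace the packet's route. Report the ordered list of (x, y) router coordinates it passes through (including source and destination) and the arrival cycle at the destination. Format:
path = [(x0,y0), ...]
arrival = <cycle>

path = [(2,1), (1,1), (1,2), (1,3), (1,4), (1,5)]
arrival = 13

t=8: at (2,1)
t=9: at (1,1) after W
t=10: at (1,2) after N
t=11: at (1,3) after N
t=12: at (1,4) after N
t=13: at (1,5) after N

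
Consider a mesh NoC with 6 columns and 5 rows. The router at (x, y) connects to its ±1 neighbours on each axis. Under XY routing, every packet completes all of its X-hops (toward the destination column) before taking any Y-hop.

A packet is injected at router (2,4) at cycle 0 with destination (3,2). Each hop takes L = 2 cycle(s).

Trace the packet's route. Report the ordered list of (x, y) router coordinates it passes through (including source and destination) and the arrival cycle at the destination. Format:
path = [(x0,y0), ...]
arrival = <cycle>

hop 0: (2,4) @ cyc 0
hop 1: (3,4) @ cyc 2  [E]
hop 2: (3,3) @ cyc 4  [S]
hop 3: (3,2) @ cyc 6  [S]

path = [(2,4), (3,4), (3,3), (3,2)]
arrival = 6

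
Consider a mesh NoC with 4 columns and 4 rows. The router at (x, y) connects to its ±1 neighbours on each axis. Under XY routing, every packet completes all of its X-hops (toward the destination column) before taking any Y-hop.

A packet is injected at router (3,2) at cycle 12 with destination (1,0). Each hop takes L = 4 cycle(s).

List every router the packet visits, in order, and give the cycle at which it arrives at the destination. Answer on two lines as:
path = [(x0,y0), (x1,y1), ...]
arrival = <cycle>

path = [(3,2), (2,2), (1,2), (1,1), (1,0)]
arrival = 28

hop 0: (3,2) @ cyc 12
hop 1: (2,2) @ cyc 16  [W]
hop 2: (1,2) @ cyc 20  [W]
hop 3: (1,1) @ cyc 24  [S]
hop 4: (1,0) @ cyc 28  [S]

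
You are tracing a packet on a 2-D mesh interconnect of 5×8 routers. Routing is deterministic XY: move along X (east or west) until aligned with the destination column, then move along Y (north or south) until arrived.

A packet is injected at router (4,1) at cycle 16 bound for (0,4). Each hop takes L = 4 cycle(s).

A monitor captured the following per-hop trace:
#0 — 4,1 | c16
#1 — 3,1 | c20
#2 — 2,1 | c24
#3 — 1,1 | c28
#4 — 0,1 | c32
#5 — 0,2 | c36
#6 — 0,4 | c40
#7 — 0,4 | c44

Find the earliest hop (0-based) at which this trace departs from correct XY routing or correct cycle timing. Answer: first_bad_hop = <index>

first_bad_hop = 6

check 1→ d=(-1,0) cyc+4: ok
check 2→ d=(-1,0) cyc+4: ok
check 3→ d=(-1,0) cyc+4: ok
check 4→ d=(-1,0) cyc+4: ok
check 5→ d=(0,1) cyc+4: ok
check 6→ d=(0,2) cyc+4: BAD: non-unit step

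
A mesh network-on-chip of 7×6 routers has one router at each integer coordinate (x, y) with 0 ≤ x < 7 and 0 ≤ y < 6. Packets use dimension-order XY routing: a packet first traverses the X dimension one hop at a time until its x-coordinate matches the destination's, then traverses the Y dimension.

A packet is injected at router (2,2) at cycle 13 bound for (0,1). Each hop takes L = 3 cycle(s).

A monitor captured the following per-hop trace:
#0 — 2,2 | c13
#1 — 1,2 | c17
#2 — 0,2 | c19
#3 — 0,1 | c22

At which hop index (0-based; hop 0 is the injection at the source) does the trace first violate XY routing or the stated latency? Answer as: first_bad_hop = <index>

first_bad_hop = 1

  1: Δx=-1 Δy=+0 Δt=4 [BAD: Δcyc=4≠L]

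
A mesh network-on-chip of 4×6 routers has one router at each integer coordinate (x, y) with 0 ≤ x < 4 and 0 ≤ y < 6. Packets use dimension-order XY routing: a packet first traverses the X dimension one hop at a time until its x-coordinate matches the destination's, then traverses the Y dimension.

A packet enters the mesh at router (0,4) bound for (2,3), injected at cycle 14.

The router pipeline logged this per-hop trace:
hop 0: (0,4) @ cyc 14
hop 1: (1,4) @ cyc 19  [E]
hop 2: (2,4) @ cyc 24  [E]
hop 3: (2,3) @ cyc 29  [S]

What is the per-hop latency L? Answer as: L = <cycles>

L = 5

Δcyc across hop 0→1: 19 − 14 = 5.
That increment is L by definition: L = 5.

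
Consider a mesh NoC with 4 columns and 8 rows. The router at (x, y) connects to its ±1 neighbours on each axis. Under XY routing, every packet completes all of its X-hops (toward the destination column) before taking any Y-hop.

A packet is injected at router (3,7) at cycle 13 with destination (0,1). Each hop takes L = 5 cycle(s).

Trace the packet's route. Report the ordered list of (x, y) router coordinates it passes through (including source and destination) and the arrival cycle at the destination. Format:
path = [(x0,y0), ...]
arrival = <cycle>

[0] x=3 y=7 t=13
[1] x=2 y=7 t=18 →W
[2] x=1 y=7 t=23 →W
[3] x=0 y=7 t=28 →W
[4] x=0 y=6 t=33 →S
[5] x=0 y=5 t=38 →S
[6] x=0 y=4 t=43 →S
[7] x=0 y=3 t=48 →S
[8] x=0 y=2 t=53 →S
[9] x=0 y=1 t=58 →S

path = [(3,7), (2,7), (1,7), (0,7), (0,6), (0,5), (0,4), (0,3), (0,2), (0,1)]
arrival = 58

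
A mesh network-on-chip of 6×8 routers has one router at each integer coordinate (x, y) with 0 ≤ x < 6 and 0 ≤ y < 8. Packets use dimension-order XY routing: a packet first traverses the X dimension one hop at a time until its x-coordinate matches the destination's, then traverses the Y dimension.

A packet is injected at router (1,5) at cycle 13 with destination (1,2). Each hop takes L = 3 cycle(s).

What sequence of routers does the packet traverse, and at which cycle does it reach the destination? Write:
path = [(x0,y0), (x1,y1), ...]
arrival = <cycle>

t=13: at (1,5)
t=16: at (1,4) after S
t=19: at (1,3) after S
t=22: at (1,2) after S

path = [(1,5), (1,4), (1,3), (1,2)]
arrival = 22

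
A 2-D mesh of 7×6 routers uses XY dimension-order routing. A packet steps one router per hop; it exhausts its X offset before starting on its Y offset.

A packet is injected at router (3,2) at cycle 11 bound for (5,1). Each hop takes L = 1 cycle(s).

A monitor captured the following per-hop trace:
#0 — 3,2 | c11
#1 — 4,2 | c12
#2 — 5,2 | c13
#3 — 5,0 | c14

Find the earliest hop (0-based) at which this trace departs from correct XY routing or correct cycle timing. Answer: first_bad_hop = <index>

  1: Δx=+1 Δy=+0 Δt=1 [ok]
  2: Δx=+1 Δy=+0 Δt=1 [ok]
  3: Δx=+0 Δy=-2 Δt=1 [BAD: non-unit step]

first_bad_hop = 3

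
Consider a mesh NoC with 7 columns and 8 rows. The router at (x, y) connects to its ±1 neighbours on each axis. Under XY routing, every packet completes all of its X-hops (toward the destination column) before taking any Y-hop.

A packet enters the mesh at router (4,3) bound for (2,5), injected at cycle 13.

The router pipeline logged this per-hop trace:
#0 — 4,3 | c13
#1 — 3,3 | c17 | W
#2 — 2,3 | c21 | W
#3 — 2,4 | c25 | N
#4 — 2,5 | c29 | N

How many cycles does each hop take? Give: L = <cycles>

L = 4

Between hops 0 and 1 the cycle counter advances 17 − 13 = 4.
One hop costs L cycles, so L = 4.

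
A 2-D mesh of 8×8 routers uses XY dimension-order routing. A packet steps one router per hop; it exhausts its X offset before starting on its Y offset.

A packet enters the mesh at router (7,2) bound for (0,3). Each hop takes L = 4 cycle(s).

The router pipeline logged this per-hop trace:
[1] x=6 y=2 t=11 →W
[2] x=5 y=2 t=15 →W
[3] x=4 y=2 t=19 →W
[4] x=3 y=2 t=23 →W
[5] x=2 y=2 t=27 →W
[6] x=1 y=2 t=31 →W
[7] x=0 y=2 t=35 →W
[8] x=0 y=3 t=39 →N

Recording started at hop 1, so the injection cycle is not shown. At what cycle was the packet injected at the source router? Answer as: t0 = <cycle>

The first recorded entry is hop 1 at cycle 11.
Therefore t0 = 11 − L = 7.

t0 = 7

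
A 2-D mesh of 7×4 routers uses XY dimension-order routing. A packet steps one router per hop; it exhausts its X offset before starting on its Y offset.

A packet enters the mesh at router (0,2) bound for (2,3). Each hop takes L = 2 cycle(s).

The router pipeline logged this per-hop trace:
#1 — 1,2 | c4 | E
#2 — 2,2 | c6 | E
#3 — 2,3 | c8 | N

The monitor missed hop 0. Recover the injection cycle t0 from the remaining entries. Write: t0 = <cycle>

The first recorded entry is hop 1 at cycle 4.
Subtract one hop: t0 = 4 − 2 = 2.

t0 = 2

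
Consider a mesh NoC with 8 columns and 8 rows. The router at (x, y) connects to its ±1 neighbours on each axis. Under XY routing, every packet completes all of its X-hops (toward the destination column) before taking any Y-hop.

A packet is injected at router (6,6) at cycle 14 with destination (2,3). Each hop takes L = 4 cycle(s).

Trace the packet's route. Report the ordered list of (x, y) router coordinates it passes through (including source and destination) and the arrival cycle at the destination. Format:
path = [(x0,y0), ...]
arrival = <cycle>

hop 0: (6,6) @ cyc 14
hop 1: (5,6) @ cyc 18  [W]
hop 2: (4,6) @ cyc 22  [W]
hop 3: (3,6) @ cyc 26  [W]
hop 4: (2,6) @ cyc 30  [W]
hop 5: (2,5) @ cyc 34  [S]
hop 6: (2,4) @ cyc 38  [S]
hop 7: (2,3) @ cyc 42  [S]

path = [(6,6), (5,6), (4,6), (3,6), (2,6), (2,5), (2,4), (2,3)]
arrival = 42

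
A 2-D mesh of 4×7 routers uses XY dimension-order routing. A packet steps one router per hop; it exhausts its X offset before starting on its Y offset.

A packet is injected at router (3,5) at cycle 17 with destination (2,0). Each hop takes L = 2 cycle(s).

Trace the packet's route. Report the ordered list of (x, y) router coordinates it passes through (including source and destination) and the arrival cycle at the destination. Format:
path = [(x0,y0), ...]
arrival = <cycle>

src (3,5)  cyc=17
W→(2,5)  cyc=19
S→(2,4)  cyc=21
S→(2,3)  cyc=23
S→(2,2)  cyc=25
S→(2,1)  cyc=27
S→(2,0)  cyc=29

path = [(3,5), (2,5), (2,4), (2,3), (2,2), (2,1), (2,0)]
arrival = 29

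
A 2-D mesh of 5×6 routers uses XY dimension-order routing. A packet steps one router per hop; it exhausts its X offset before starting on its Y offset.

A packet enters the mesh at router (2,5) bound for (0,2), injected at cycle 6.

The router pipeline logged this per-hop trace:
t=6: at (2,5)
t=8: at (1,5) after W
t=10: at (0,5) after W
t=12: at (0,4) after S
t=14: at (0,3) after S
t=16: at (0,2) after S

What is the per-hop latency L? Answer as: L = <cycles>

L = 2

Between hops 0 and 1 the cycle counter advances 8 − 6 = 2.
Each hop adds L, hence L = 2.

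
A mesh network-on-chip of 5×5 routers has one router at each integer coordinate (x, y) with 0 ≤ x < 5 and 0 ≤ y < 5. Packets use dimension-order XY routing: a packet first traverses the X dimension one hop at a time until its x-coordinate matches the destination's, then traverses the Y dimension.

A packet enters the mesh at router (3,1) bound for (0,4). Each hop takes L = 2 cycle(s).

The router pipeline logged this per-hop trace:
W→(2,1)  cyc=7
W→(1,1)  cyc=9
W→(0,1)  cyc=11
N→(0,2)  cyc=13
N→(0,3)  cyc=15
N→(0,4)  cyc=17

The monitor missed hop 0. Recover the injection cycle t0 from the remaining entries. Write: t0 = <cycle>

t0 = 5

At hop 1 the cycle is 7; in general cyc_k = t0 + kL.
So t0 = 7 − 1·2 = 5.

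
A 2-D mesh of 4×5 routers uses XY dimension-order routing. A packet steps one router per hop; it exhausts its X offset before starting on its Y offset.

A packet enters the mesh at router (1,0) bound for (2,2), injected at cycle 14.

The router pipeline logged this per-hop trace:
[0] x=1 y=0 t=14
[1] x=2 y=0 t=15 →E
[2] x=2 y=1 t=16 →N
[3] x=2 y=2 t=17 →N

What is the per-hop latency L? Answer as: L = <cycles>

From hop 0 (14) to hop 1 (15): +1 cycles.
Each hop adds L, hence L = 1.

L = 1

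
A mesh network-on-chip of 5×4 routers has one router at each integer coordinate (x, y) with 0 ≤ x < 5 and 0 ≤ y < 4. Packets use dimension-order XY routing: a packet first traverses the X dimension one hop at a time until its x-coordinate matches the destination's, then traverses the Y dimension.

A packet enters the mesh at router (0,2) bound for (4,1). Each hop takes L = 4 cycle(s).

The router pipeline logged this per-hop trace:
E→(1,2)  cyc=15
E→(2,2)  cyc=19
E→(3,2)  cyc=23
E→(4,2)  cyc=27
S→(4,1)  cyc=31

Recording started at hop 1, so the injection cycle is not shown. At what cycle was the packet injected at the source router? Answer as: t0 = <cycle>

cyc[1] = 15 and cyc[k] = t0 + k·L for every k.
So t0 = 15 − 1·4 = 11.

t0 = 11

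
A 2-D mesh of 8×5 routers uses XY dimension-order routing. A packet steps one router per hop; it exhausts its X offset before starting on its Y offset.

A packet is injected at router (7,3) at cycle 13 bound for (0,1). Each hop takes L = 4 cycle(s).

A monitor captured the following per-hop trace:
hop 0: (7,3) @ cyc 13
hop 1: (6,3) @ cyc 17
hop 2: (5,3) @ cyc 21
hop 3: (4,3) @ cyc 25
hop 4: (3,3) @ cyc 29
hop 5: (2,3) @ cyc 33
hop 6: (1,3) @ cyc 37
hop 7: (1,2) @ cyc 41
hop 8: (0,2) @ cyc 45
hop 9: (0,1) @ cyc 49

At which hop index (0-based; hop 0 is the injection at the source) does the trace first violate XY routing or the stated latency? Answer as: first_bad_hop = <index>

hop 1: step (-1,+0), +4 cyc — ok
hop 2: step (-1,+0), +4 cyc — ok
hop 3: step (-1,+0), +4 cyc — ok
hop 4: step (-1,+0), +4 cyc — ok
hop 5: step (-1,+0), +4 cyc — ok
hop 6: step (-1,+0), +4 cyc — ok
hop 7: step (+0,-1), +4 cyc — BAD: Y-move but x=1≠0

first_bad_hop = 7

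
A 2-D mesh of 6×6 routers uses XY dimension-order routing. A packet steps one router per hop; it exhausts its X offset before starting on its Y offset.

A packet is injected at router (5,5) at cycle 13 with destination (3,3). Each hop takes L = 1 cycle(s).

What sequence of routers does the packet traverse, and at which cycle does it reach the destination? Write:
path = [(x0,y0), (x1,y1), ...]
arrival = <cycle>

path = [(5,5), (4,5), (3,5), (3,4), (3,3)]
arrival = 17

  0. router=(5,5) cycle=13 (inject)
  1. router=(4,5) cycle=14 dir=W
  2. router=(3,5) cycle=15 dir=W
  3. router=(3,4) cycle=16 dir=S
  4. router=(3,3) cycle=17 dir=S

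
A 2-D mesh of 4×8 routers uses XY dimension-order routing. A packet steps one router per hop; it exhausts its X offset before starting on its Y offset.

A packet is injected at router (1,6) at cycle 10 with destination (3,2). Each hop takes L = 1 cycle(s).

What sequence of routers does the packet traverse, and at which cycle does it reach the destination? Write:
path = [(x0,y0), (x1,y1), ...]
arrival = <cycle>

src (1,6)  cyc=10
E→(2,6)  cyc=11
E→(3,6)  cyc=12
S→(3,5)  cyc=13
S→(3,4)  cyc=14
S→(3,3)  cyc=15
S→(3,2)  cyc=16

path = [(1,6), (2,6), (3,6), (3,5), (3,4), (3,3), (3,2)]
arrival = 16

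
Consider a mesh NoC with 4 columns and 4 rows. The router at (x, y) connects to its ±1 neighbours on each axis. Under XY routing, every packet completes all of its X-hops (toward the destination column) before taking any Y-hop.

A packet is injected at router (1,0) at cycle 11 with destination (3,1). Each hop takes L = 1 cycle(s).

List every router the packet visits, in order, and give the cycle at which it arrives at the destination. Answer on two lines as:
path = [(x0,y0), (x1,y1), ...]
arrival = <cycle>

path = [(1,0), (2,0), (3,0), (3,1)]
arrival = 14

#0 — 1,0 | c11
#1 — 2,0 | c12 | E
#2 — 3,0 | c13 | E
#3 — 3,1 | c14 | N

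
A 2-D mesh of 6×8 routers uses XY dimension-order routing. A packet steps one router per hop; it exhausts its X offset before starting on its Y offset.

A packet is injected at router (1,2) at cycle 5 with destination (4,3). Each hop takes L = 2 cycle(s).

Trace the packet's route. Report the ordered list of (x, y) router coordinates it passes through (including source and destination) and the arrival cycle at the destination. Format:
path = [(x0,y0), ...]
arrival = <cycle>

  0. router=(1,2) cycle=5 (inject)
  1. router=(2,2) cycle=7 dir=E
  2. router=(3,2) cycle=9 dir=E
  3. router=(4,2) cycle=11 dir=E
  4. router=(4,3) cycle=13 dir=N

path = [(1,2), (2,2), (3,2), (4,2), (4,3)]
arrival = 13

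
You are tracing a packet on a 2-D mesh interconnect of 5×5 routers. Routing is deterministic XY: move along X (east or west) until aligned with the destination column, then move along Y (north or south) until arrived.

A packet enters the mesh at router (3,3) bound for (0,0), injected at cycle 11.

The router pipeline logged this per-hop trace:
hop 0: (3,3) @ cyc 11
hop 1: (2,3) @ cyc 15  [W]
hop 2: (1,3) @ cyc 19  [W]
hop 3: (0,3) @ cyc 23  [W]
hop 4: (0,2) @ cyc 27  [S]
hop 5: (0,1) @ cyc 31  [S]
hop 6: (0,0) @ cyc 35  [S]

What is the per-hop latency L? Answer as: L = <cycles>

L = 4

Δcyc across hop 0→1: 15 − 11 = 4.
That increment is L by definition: L = 4.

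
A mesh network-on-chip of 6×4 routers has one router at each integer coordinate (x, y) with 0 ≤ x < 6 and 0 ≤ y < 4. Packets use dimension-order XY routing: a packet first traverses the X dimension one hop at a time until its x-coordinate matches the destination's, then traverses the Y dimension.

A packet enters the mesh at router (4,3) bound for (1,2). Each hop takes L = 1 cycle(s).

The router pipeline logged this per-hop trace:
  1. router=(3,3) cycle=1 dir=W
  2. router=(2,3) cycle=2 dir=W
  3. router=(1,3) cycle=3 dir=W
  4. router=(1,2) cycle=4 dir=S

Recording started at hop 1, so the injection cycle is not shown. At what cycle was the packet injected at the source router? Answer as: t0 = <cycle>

t0 = 0

At hop 1 the cycle is 1; in general cyc_k = t0 + kL.
Subtract one hop: t0 = 1 − 1 = 0.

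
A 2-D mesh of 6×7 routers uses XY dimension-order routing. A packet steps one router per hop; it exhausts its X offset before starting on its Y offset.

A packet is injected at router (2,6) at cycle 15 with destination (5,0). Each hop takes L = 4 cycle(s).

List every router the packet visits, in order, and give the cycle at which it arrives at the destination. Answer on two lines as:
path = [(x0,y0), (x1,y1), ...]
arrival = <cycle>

path = [(2,6), (3,6), (4,6), (5,6), (5,5), (5,4), (5,3), (5,2), (5,1), (5,0)]
arrival = 51

t=15: at (2,6)
t=19: at (3,6) after E
t=23: at (4,6) after E
t=27: at (5,6) after E
t=31: at (5,5) after S
t=35: at (5,4) after S
t=39: at (5,3) after S
t=43: at (5,2) after S
t=47: at (5,1) after S
t=51: at (5,0) after S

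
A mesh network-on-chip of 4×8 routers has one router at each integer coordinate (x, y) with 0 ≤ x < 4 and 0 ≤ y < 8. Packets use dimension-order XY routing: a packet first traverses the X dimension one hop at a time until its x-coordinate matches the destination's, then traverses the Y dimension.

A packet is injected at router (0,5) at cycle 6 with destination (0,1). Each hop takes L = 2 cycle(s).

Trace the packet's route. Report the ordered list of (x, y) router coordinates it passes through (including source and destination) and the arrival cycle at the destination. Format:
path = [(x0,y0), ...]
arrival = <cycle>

src (0,5)  cyc=6
S→(0,4)  cyc=8
S→(0,3)  cyc=10
S→(0,2)  cyc=12
S→(0,1)  cyc=14

path = [(0,5), (0,4), (0,3), (0,2), (0,1)]
arrival = 14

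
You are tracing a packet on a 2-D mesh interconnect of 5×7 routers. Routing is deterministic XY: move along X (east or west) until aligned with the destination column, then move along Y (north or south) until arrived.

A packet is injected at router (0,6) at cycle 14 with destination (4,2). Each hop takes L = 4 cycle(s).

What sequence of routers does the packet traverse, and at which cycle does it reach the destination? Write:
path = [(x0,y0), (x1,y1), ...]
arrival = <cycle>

  0. router=(0,6) cycle=14 (inject)
  1. router=(1,6) cycle=18 dir=E
  2. router=(2,6) cycle=22 dir=E
  3. router=(3,6) cycle=26 dir=E
  4. router=(4,6) cycle=30 dir=E
  5. router=(4,5) cycle=34 dir=S
  6. router=(4,4) cycle=38 dir=S
  7. router=(4,3) cycle=42 dir=S
  8. router=(4,2) cycle=46 dir=S

path = [(0,6), (1,6), (2,6), (3,6), (4,6), (4,5), (4,4), (4,3), (4,2)]
arrival = 46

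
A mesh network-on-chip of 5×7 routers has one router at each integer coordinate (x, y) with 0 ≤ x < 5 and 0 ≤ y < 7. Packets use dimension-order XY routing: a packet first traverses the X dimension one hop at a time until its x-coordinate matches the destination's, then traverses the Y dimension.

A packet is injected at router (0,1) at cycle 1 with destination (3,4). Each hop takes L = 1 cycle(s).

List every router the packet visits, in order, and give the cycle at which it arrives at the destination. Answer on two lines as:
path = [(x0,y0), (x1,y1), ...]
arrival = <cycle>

hop 0: (0,1) @ cyc 1
hop 1: (1,1) @ cyc 2  [E]
hop 2: (2,1) @ cyc 3  [E]
hop 3: (3,1) @ cyc 4  [E]
hop 4: (3,2) @ cyc 5  [N]
hop 5: (3,3) @ cyc 6  [N]
hop 6: (3,4) @ cyc 7  [N]

path = [(0,1), (1,1), (2,1), (3,1), (3,2), (3,3), (3,4)]
arrival = 7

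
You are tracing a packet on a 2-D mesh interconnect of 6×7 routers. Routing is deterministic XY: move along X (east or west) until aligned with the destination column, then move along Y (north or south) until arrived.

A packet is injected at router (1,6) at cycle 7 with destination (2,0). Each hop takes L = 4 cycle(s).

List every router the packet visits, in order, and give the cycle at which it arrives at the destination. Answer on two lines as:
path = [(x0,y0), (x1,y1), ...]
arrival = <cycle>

path = [(1,6), (2,6), (2,5), (2,4), (2,3), (2,2), (2,1), (2,0)]
arrival = 35

[0] x=1 y=6 t=7
[1] x=2 y=6 t=11 →E
[2] x=2 y=5 t=15 →S
[3] x=2 y=4 t=19 →S
[4] x=2 y=3 t=23 →S
[5] x=2 y=2 t=27 →S
[6] x=2 y=1 t=31 →S
[7] x=2 y=0 t=35 →S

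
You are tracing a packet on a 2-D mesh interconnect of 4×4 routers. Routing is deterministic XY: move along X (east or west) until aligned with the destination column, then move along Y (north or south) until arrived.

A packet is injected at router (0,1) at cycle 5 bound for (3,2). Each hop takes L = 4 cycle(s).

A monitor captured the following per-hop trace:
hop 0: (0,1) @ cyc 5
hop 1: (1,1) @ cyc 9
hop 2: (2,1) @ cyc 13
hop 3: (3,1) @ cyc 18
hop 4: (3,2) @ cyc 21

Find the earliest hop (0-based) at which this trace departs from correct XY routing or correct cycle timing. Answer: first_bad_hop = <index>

check 1→ d=(1,0) cyc+4: ok
check 2→ d=(1,0) cyc+4: ok
check 3→ d=(1,0) cyc+5: BAD: Δcyc=5≠L

first_bad_hop = 3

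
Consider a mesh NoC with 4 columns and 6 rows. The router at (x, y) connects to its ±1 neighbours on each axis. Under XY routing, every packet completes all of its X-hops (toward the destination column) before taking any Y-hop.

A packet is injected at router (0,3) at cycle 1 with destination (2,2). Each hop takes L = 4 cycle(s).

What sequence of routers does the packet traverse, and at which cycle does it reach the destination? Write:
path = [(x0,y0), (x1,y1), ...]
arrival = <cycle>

src (0,3)  cyc=1
E→(1,3)  cyc=5
E→(2,3)  cyc=9
S→(2,2)  cyc=13

path = [(0,3), (1,3), (2,3), (2,2)]
arrival = 13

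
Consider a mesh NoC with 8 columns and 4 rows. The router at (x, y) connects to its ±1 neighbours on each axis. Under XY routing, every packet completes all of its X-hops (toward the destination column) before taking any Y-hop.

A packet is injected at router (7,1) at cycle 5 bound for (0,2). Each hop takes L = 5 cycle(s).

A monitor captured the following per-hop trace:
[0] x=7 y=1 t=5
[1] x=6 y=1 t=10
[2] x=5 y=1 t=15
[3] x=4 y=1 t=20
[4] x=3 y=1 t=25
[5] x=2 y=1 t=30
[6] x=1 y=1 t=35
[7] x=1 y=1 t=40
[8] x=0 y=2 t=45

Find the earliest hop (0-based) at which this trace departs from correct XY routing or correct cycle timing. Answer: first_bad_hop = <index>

first_bad_hop = 7

hop 1: step (-1,+0), +5 cyc — ok
hop 2: step (-1,+0), +5 cyc — ok
hop 3: step (-1,+0), +5 cyc — ok
hop 4: step (-1,+0), +5 cyc — ok
hop 5: step (-1,+0), +5 cyc — ok
hop 6: step (-1,+0), +5 cyc — ok
hop 7: step (+0,+0), +5 cyc — BAD: non-unit step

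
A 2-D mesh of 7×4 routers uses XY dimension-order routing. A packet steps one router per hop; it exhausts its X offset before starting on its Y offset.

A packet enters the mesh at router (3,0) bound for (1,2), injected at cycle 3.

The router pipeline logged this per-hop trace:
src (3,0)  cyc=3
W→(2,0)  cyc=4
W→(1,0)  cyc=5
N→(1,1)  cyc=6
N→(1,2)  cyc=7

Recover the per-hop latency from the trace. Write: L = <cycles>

cyc[1] − cyc[0] = 4 − 3 = 1.
That increment is L by definition: L = 1.

L = 1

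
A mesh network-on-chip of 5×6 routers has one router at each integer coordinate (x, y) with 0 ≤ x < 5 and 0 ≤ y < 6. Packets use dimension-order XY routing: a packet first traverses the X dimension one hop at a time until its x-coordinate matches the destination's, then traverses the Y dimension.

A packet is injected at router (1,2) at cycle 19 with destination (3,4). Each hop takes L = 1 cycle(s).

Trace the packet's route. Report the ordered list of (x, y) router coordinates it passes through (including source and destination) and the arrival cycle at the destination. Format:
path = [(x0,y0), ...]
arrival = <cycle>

path = [(1,2), (2,2), (3,2), (3,3), (3,4)]
arrival = 23

t=19: at (1,2)
t=20: at (2,2) after E
t=21: at (3,2) after E
t=22: at (3,3) after N
t=23: at (3,4) after N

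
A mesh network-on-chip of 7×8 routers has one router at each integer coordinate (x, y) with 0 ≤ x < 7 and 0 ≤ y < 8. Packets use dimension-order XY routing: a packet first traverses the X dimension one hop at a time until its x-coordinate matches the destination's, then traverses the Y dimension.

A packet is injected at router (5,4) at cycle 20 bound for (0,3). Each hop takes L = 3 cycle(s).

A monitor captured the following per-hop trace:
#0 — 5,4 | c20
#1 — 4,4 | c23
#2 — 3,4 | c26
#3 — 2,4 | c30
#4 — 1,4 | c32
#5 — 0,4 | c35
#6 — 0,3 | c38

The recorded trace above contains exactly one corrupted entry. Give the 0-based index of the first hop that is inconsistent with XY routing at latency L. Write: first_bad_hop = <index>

  1: Δx=-1 Δy=+0 Δt=3 [ok]
  2: Δx=-1 Δy=+0 Δt=3 [ok]
  3: Δx=-1 Δy=+0 Δt=4 [BAD: Δcyc=4≠L]

first_bad_hop = 3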